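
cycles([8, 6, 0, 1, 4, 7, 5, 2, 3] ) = (0 8 3 1 6 5 7 2)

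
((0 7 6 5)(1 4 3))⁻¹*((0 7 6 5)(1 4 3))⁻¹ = (0 6)(1 4 3)(5 7)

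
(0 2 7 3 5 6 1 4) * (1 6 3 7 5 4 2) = (0 1 2 5 3 4)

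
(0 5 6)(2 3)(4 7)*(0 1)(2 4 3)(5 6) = (0 6 1)(3 4 7)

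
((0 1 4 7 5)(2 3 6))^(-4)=(0 1 4 7 5)(2 6 3)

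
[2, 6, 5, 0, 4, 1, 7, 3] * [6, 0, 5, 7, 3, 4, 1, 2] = [5, 1, 4, 6, 3, 0, 2, 7]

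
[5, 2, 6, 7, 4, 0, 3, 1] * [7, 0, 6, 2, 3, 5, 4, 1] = [5, 6, 4, 1, 3, 7, 2, 0]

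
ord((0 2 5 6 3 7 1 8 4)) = 9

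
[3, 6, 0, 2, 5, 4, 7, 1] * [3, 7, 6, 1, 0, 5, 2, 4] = [1, 2, 3, 6, 5, 0, 4, 7] 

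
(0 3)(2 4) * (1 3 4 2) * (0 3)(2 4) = (0 2 4 1)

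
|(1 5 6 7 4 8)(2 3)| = 6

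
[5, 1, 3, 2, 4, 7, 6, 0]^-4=[7, 1, 2, 3, 4, 0, 6, 5]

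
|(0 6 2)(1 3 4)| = 3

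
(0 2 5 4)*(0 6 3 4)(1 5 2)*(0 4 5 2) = (0 1 2)(3 5 4 6)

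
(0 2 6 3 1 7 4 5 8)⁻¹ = (0 8 5 4 7 1 3 6 2)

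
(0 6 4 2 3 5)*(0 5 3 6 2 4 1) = (0 2 6 1)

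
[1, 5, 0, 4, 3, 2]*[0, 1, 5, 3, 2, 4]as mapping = [0→1, 1→4, 2→0, 3→2, 4→3, 5→5]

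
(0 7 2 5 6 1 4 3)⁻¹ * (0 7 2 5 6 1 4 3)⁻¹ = (0 4 6 2)(1 5 7 3)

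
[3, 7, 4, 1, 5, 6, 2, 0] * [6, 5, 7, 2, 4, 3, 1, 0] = [2, 0, 4, 5, 3, 1, 7, 6] 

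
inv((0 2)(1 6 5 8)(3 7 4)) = (0 2)(1 8 5 6)(3 4 7)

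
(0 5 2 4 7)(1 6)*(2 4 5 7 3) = (0 7)(1 6)(2 5 4 3)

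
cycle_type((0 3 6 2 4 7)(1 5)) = 2.6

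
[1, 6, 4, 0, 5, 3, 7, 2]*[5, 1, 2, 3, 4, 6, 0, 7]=[1, 0, 4, 5, 6, 3, 7, 2]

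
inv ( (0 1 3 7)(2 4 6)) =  (0 7 3 1)(2 6 4)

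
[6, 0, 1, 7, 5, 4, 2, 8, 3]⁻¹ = [1, 2, 6, 8, 5, 4, 0, 3, 7]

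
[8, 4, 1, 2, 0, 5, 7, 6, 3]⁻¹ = [4, 2, 3, 8, 1, 5, 7, 6, 0]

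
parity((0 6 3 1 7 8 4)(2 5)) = odd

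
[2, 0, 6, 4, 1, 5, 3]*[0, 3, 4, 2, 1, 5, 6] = [4, 0, 6, 1, 3, 5, 2]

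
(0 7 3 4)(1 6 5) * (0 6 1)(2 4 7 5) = (0 5)(2 4 6)(3 7)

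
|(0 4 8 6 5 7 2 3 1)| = 9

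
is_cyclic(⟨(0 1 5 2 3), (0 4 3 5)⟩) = no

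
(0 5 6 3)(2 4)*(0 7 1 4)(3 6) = (0 5 3 7 1 4 2)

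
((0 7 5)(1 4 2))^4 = (0 7 5)(1 4 2)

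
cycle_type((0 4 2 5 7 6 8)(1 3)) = 2.7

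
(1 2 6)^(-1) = (1 6 2)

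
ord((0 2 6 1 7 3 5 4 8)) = 9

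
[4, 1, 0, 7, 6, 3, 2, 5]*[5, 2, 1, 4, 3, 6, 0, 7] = [3, 2, 5, 7, 0, 4, 1, 6]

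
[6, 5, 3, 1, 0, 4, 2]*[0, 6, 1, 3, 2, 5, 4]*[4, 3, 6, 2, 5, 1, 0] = [5, 1, 2, 0, 4, 6, 3]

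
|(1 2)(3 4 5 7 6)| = 10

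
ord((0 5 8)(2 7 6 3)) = 12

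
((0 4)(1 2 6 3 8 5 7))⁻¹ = (0 4)(1 7 5 8 3 6 2)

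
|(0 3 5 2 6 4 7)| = 7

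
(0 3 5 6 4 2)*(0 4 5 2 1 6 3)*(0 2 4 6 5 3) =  (0 2 6 3 4 1 5)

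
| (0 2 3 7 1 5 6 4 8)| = 9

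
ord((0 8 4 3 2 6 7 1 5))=9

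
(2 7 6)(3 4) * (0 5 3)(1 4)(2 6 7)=(0 5 3 1 4)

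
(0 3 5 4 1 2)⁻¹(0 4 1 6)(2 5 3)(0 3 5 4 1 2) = (0 4 5)(1 2 6 3)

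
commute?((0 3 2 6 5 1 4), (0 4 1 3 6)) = no:(0 3 2 6 5 1 4) * (0 4 1 3 6) = (0 6 5 3 2), (0 4 1 3 6) * (0 3 2 6 5 1 4) = (1 2 6 3 5)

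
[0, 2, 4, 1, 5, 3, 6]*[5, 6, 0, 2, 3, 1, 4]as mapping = [0→5, 1→0, 2→3, 3→6, 4→1, 5→2, 6→4]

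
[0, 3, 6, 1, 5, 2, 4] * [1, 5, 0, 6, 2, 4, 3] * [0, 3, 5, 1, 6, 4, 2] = [3, 2, 1, 4, 6, 0, 5]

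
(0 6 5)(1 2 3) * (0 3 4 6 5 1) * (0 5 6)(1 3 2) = (0 6 3 5 2 4)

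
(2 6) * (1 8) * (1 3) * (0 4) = (0 4)(1 8 3)(2 6)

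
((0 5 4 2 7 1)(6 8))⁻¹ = (0 1 7 2 4 5)(6 8)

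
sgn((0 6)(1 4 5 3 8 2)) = 1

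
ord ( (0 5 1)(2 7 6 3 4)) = 15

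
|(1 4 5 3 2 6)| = 6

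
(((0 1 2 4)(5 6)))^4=()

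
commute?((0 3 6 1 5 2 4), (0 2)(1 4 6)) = no:(0 3 6 1 5 2 4)*(0 2)(1 4 6) = (0 3 1 5)(2 6 4), (0 2)(1 4 6)*(0 3 6 1 5 2 4) = (0 4 1)(2 3 6 5)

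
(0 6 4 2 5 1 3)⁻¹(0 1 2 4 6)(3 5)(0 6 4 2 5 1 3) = (0 1)(2 4 6 3 5)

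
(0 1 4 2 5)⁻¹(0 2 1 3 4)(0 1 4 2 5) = (1 5 4 3 2)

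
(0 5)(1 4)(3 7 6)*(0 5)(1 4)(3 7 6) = (3 6 7)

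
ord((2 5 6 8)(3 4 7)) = 12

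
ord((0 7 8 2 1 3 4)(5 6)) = 14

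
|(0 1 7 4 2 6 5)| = 7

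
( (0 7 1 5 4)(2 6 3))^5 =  (2 3 6)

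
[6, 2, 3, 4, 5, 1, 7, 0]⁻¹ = [7, 5, 1, 2, 3, 4, 0, 6]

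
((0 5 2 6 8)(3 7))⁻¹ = (0 8 6 2 5)(3 7)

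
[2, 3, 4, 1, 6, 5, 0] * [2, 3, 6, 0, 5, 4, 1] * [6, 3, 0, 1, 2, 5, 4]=[4, 6, 5, 1, 3, 2, 0]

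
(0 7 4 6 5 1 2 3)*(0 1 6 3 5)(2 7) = (0 2 5 6)(1 7 4 3)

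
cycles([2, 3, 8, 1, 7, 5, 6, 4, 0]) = (0 2 8)(1 3)(4 7)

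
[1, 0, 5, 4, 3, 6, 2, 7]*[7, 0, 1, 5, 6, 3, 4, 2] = [0, 7, 3, 6, 5, 4, 1, 2]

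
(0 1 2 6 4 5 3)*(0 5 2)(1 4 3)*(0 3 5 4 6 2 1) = (0 6 5)(1 3 4)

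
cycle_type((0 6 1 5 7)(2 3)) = 2.5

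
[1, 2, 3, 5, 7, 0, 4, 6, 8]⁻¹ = [5, 0, 1, 2, 6, 3, 7, 4, 8]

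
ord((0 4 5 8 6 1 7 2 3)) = 9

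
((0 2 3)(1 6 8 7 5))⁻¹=(0 3 2)(1 5 7 8 6)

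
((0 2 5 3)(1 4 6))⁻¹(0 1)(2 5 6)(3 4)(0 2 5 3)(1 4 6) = (0 6)(1 5 3)(2 4)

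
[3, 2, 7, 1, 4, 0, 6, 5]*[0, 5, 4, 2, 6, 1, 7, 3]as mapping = [0→2, 1→4, 2→3, 3→5, 4→6, 5→0, 6→7, 7→1]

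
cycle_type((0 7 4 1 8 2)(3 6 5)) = 3.6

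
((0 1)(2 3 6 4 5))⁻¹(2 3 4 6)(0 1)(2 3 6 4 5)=(3 6 5 4)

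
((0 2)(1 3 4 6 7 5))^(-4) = (1 4 7)(3 6 5)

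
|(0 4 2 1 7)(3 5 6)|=15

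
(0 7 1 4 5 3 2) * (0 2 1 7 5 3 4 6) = (0 5 4 3 1 6)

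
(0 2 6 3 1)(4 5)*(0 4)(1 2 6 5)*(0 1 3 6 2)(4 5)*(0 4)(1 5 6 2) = (0 1 6 2)(3 4)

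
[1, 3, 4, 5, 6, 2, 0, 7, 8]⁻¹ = [6, 0, 5, 1, 2, 3, 4, 7, 8]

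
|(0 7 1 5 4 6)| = 6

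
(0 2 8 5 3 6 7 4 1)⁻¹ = (0 1 4 7 6 3 5 8 2)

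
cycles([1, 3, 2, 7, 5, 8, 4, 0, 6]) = (0 1 3 7)(4 5 8 6)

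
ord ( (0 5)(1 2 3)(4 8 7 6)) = 12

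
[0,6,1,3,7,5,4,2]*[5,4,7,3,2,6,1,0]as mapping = [0→5,1→1,2→4,3→3,4→0,5→6,6→2,7→7]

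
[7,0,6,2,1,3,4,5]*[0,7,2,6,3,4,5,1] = [1,0,5,2,7,6,3,4]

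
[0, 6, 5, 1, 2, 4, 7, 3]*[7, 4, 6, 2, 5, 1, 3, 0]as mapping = [0→7, 1→3, 2→1, 3→4, 4→6, 5→5, 6→0, 7→2]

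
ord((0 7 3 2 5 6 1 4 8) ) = 9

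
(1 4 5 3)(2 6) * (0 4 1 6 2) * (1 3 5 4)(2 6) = (0 1 3 2 6)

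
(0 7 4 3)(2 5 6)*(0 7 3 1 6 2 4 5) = (0 3 7 5 2)(1 6 4)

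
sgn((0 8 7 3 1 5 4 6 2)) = 1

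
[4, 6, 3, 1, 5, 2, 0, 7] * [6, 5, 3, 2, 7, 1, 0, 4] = [7, 0, 2, 5, 1, 3, 6, 4]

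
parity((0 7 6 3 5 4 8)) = even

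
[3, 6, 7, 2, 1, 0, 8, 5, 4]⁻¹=[5, 4, 3, 0, 8, 7, 1, 2, 6]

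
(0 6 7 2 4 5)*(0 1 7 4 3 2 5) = (0 6 4)(1 7 5)(2 3)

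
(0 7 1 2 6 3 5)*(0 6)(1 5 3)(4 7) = (0 4 7 5 6 1 2)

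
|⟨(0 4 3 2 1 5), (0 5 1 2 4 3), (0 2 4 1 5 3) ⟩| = 720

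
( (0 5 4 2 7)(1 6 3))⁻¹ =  (0 7 2 4 5)(1 3 6)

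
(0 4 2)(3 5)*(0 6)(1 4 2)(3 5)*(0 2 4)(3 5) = (0 4 1)(2 6)(3 5)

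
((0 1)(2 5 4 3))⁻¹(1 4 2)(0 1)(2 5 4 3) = (0 3 5)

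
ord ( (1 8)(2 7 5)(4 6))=6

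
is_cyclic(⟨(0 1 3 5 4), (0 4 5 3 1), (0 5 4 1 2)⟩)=no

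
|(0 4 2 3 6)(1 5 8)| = 15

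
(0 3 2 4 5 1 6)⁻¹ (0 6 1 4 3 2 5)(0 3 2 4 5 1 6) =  (0 6 5 2 4 1 3)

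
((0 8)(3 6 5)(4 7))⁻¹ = (0 8)(3 5 6)(4 7)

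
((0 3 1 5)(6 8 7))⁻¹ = (0 5 1 3)(6 7 8)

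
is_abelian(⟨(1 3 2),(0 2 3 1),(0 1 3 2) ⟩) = no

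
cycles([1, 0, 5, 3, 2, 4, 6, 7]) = (0 1)(2 5 4)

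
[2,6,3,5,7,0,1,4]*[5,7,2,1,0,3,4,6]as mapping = [0→2,1→4,2→1,3→3,4→6,5→5,6→7,7→0]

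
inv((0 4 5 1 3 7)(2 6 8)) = (0 7 3 1 5 4)(2 8 6)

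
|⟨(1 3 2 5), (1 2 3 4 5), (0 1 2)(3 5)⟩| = 720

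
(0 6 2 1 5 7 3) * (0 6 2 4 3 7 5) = (0 2 1)(3 6 4)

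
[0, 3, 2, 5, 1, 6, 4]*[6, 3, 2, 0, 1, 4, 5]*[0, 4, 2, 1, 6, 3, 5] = [5, 0, 2, 6, 1, 3, 4]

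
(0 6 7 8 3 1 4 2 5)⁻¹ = (0 5 2 4 1 3 8 7 6)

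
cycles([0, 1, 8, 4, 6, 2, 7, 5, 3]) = (2 8 3 4 6 7 5)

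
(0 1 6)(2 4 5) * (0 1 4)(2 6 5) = (0 4 2)(1 5 6)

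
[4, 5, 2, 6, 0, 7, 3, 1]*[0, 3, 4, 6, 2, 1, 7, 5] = [2, 1, 4, 7, 0, 5, 6, 3]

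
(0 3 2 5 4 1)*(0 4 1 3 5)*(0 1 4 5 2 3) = (0 2 1 5 4)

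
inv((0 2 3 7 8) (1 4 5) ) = (0 8 7 3 2) (1 5 4) 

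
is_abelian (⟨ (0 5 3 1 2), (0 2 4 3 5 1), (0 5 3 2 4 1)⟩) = no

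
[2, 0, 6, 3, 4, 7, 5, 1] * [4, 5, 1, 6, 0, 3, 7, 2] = [1, 4, 7, 6, 0, 2, 3, 5] 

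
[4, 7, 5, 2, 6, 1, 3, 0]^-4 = [2, 6, 0, 7, 5, 4, 1, 3]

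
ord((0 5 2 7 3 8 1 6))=8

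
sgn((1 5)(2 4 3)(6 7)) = 1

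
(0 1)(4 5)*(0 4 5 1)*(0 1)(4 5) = (0 1 5 4)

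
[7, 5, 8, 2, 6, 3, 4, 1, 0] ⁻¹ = [8, 7, 3, 5, 6, 1, 4, 0, 2] 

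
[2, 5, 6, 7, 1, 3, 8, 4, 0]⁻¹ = [8, 4, 0, 5, 7, 1, 2, 3, 6]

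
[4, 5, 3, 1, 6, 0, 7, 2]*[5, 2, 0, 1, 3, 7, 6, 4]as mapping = [0→3, 1→7, 2→1, 3→2, 4→6, 5→5, 6→4, 7→0]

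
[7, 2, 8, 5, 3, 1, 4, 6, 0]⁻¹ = [8, 5, 1, 4, 6, 3, 7, 0, 2]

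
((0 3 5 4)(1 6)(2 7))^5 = (0 3 5 4)(1 6)(2 7)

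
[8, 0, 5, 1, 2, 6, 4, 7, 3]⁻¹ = [1, 3, 4, 8, 6, 2, 5, 7, 0]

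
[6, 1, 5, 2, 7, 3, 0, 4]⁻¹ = [6, 1, 3, 5, 7, 2, 0, 4]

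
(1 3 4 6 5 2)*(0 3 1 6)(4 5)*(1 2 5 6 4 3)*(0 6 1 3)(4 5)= (0 3 1 2 5 4 6)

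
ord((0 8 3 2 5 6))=6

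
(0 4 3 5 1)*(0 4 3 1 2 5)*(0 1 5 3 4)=(0 4 5 2 3 1)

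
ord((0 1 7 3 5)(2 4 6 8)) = 20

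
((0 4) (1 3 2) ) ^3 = (0 4) 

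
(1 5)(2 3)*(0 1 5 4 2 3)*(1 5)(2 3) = (0 5 1 4 3 2)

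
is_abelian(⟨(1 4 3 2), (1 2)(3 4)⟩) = no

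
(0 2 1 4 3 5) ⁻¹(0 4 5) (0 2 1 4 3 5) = (0 2 3) 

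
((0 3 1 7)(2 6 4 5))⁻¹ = (0 7 1 3)(2 5 4 6)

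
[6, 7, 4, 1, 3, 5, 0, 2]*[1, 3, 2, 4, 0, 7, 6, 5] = [6, 5, 0, 3, 4, 7, 1, 2]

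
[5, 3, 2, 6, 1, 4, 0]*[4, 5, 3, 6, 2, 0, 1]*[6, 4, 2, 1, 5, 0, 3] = [6, 3, 1, 4, 0, 2, 5]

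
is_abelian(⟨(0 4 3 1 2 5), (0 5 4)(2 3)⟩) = no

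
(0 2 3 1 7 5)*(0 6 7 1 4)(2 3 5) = (0 3 4)(2 5 6 7)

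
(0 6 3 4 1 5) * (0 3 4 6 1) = (0 1 5 3 6 4)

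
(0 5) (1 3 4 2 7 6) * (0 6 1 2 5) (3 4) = (1 4 5 6 2 7) 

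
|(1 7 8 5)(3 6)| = 4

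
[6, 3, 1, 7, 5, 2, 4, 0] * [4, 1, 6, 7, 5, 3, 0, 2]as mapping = [0→0, 1→7, 2→1, 3→2, 4→3, 5→6, 6→5, 7→4]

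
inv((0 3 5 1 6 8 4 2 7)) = (0 7 2 4 8 6 1 5 3)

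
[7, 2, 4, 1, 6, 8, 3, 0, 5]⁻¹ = [7, 3, 1, 6, 2, 8, 4, 0, 5]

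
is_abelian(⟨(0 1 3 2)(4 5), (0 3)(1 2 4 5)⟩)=no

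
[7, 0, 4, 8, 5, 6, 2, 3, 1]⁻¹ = [1, 8, 6, 7, 2, 4, 5, 0, 3]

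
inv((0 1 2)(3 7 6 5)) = (0 2 1)(3 5 6 7)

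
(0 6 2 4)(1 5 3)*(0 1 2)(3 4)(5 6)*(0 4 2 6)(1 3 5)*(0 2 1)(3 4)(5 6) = (1 2 6 3 5)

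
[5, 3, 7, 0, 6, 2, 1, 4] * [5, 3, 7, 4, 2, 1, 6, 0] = [1, 4, 0, 5, 6, 7, 3, 2]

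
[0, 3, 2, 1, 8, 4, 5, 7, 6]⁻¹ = [0, 3, 2, 1, 5, 6, 8, 7, 4]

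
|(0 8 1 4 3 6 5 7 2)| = 9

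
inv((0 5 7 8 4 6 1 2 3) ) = (0 3 2 1 6 4 8 7 5) 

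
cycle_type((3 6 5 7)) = 4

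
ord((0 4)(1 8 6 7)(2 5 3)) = 12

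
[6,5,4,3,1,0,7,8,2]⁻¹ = [5,4,8,3,2,1,0,6,7]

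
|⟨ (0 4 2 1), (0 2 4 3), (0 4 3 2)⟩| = 120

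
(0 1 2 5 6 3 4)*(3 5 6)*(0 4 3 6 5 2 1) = (2 5 6) 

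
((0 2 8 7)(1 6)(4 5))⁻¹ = (0 7 8 2)(1 6)(4 5)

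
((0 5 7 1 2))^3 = (0 1 5 2 7)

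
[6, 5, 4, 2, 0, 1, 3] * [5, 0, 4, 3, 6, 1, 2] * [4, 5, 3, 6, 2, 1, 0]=[3, 5, 0, 2, 1, 4, 6]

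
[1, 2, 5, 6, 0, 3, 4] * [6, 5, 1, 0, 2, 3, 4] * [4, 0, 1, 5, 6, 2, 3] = [2, 0, 5, 6, 3, 4, 1]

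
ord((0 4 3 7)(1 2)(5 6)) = 4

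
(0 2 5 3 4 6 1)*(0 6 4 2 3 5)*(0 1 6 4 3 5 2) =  (0 5 2 1 4 3)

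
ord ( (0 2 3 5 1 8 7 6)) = 8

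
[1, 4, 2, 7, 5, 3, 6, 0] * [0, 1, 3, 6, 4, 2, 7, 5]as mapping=[0→1, 1→4, 2→3, 3→5, 4→2, 5→6, 6→7, 7→0]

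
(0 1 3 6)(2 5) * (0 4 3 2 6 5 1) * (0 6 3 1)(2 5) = (0 6 4 1 5 3 2)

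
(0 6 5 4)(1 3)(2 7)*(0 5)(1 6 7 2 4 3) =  (0 7 4 5 3 6)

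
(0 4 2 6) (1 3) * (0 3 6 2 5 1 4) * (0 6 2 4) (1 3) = (0 6 1 2 4 5 3) 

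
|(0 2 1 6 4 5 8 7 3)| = 9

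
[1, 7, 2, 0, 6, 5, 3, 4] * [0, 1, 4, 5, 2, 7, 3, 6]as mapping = [0→1, 1→6, 2→4, 3→0, 4→3, 5→7, 6→5, 7→2]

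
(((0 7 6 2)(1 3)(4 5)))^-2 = (0 6)(2 7)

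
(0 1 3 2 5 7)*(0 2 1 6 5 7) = (0 6 5)(1 3)(2 7)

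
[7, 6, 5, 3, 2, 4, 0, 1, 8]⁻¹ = [6, 7, 4, 3, 5, 2, 1, 0, 8]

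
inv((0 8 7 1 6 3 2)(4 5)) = (0 2 3 6 1 7 8)(4 5)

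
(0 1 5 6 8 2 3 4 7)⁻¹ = (0 7 4 3 2 8 6 5 1)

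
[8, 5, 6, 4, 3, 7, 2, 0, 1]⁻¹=[7, 8, 6, 4, 3, 1, 2, 5, 0]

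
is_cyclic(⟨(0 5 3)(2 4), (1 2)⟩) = no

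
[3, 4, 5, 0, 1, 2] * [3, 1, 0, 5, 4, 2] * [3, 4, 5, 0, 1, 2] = [2, 1, 5, 0, 4, 3]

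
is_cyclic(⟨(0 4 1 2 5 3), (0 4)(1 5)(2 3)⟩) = no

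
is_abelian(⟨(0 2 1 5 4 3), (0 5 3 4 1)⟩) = no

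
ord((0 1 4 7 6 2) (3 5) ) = 6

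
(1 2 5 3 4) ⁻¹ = (1 4 3 5 2) 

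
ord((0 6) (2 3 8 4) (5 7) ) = 4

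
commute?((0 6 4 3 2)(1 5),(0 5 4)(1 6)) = no:(0 6 4 3 2)(1 5) * (0 5 4)(1 6) = (0 1 4 3 2 5 6),(0 5 4)(1 6) * (0 6 4 3 2)(1 5) = (0 1 4 6 5 3 2)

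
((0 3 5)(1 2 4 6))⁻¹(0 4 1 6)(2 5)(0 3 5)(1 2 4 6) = (0 4)(1 3 6 2)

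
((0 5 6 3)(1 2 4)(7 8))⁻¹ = (0 3 6 5)(1 4 2)(7 8)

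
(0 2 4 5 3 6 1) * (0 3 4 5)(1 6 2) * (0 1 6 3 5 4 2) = (0 6 3)(1 5 2 4)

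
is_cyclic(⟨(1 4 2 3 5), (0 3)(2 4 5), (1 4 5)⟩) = no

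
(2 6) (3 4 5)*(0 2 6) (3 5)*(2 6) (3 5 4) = (0 6 2) (4 5) 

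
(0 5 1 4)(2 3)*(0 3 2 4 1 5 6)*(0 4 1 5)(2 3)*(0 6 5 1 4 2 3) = (0 5 6 2)(3 4)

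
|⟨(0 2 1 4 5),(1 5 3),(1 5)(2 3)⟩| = 360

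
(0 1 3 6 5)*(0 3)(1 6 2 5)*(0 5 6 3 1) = (0 3 2 6)(1 5)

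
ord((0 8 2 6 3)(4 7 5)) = 15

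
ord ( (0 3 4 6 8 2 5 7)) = 8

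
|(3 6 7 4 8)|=5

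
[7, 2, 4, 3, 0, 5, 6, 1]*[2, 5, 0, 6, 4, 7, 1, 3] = [3, 0, 4, 6, 2, 7, 1, 5]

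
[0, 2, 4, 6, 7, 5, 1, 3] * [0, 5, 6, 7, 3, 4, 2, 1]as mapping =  [0→0, 1→6, 2→3, 3→2, 4→1, 5→4, 6→5, 7→7]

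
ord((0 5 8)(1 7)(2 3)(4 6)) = 6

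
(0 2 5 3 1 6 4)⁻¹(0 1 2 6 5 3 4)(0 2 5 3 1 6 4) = (0 2 6 5 4 3 1)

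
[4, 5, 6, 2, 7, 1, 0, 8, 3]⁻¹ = [6, 5, 3, 8, 0, 1, 2, 4, 7]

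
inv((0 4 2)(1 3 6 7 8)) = (0 2 4)(1 8 7 6 3)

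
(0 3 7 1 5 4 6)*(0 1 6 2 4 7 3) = (1 5 7 6)(2 4)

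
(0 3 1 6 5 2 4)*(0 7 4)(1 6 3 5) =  (0 5 2)(1 3 6)(4 7)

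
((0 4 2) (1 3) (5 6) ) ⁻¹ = (0 2 4) (1 3) (5 6) 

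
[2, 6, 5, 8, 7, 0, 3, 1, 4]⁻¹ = [5, 7, 0, 6, 8, 2, 1, 4, 3]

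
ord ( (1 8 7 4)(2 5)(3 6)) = 4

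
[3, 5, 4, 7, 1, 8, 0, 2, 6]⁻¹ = [6, 4, 7, 0, 2, 1, 8, 3, 5]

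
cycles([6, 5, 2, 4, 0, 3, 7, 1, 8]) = (0 6 7 1 5 3 4)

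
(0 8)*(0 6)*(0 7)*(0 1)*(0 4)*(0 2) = (0 8 6 7 1 4 2)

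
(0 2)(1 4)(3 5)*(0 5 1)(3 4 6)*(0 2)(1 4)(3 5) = (1 6 5)(2 3 4)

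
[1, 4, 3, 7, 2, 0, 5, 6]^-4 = [3, 7, 5, 0, 6, 2, 4, 1]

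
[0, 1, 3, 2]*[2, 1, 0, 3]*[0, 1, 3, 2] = [3, 1, 2, 0]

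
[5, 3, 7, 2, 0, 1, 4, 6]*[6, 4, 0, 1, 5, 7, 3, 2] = [7, 1, 2, 0, 6, 4, 5, 3] 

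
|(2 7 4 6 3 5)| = 6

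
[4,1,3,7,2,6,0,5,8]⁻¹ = [6,1,4,2,0,7,5,3,8]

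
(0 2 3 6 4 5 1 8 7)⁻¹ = (0 7 8 1 5 4 6 3 2)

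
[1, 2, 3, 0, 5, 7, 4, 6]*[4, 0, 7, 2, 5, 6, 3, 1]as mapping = [0→0, 1→7, 2→2, 3→4, 4→6, 5→1, 6→5, 7→3]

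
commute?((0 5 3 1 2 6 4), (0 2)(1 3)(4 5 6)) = no:(0 5 3 1 2 6 4)*(0 2)(1 3)(4 5 6) = (0 6 5 1)(2 4), (0 2)(1 3)(4 5 6)*(0 5 3 1 2 6 4) = (0 6)(2 5 4 3)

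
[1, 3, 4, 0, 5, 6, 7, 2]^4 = [1, 3, 7, 0, 2, 4, 5, 6]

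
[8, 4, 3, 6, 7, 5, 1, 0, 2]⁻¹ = [7, 6, 8, 2, 1, 5, 3, 4, 0]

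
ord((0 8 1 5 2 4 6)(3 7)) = 14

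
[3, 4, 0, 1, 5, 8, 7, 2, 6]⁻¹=[2, 3, 7, 0, 1, 4, 8, 6, 5]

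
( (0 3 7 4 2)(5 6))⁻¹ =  (0 2 4 7 3)(5 6)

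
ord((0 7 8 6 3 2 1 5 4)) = 9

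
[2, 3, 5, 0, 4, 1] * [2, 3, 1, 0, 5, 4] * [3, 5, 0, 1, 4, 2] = [5, 3, 4, 0, 2, 1]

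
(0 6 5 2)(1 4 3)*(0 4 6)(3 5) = (1 6 3)(2 4 5)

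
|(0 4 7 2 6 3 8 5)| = 8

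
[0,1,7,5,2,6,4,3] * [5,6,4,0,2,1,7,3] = [5,6,3,1,4,7,2,0]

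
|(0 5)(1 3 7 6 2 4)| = 6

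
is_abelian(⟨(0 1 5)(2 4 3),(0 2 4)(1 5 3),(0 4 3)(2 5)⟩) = no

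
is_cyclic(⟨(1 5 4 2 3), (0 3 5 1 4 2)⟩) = no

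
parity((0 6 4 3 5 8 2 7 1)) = even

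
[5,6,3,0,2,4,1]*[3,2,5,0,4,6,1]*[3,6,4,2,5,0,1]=[1,6,3,2,0,5,4]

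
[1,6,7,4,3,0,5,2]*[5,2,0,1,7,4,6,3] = [2,6,3,7,1,5,4,0]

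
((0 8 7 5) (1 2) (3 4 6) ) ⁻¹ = (0 5 7 8) (1 2) (3 6 4) 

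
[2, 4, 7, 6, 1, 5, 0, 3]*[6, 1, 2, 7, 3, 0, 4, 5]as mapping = [0→2, 1→3, 2→5, 3→4, 4→1, 5→0, 6→6, 7→7]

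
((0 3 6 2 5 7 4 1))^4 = (0 5)(1 2)(3 7)(4 6)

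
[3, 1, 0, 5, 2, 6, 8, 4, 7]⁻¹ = [2, 1, 4, 0, 7, 3, 5, 8, 6]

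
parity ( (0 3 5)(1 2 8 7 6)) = even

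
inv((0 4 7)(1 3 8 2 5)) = (0 7 4)(1 5 2 8 3)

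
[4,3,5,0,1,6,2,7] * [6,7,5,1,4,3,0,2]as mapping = [0→4,1→1,2→3,3→6,4→7,5→0,6→5,7→2]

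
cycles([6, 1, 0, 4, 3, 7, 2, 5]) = (0 6 2)(3 4)(5 7)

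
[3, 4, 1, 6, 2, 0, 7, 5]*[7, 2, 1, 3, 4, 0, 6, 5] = [3, 4, 2, 6, 1, 7, 5, 0]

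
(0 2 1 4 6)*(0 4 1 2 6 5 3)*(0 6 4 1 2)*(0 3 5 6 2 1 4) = (2 3) (4 6) 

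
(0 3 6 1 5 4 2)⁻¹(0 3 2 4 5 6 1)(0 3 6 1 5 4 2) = (0 2 4 1 5 3 6)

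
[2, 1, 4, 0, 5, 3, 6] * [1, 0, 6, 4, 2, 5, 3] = [6, 0, 2, 1, 5, 4, 3]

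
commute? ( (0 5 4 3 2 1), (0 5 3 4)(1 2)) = no: (0 5 4 3 2 1)*(0 5 3 4)(1 2) = (0 3 1 5), (0 5 3 4)(1 2)*(0 5 4 3 2 1) = (0 4 5 2)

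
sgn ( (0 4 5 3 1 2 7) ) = 1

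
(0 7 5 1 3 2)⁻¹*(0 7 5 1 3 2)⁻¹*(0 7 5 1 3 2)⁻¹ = (0 1)(2 5)(3 7)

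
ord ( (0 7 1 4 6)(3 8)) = 10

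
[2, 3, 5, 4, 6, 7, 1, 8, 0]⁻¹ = [8, 6, 0, 1, 3, 2, 4, 5, 7]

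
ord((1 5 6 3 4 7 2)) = 7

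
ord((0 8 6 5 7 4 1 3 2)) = 9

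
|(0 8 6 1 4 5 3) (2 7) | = 14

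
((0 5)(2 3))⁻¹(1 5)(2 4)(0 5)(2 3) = (0 1)(3 4)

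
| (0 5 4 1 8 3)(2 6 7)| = 6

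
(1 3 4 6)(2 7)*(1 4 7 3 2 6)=(1 2 3 7 6 4)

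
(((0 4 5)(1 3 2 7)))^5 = (0 5 4)(1 3 2 7)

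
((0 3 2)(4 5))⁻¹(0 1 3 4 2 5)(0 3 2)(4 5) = (0 4 3 1 2 5)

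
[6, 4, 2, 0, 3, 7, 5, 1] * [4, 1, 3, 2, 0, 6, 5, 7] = [5, 0, 3, 4, 2, 7, 6, 1]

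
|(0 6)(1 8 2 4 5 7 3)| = 14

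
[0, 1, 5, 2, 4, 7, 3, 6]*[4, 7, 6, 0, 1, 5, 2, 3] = [4, 7, 5, 6, 1, 3, 0, 2]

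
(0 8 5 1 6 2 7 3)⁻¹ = (0 3 7 2 6 1 5 8)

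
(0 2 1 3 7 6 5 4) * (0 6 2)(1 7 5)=(1 3 5 4 6)(2 7)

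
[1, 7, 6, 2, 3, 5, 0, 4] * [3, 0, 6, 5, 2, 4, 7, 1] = [0, 1, 7, 6, 5, 4, 3, 2]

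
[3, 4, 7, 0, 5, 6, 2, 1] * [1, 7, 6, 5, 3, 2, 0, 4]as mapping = [0→5, 1→3, 2→4, 3→1, 4→2, 5→0, 6→6, 7→7]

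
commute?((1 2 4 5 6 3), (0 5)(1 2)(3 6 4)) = no:(1 2 4 5 6 3)*(0 5)(1 2)(3 6 4) = (0 5 4)(2 3), (0 5)(1 2)(3 6 4)*(1 2 4 5 6 3) = (0 6 5)(1 4)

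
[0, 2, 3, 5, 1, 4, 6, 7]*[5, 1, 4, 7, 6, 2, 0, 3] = [5, 4, 7, 2, 1, 6, 0, 3]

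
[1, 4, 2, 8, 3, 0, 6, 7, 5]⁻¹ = [5, 0, 2, 4, 1, 8, 6, 7, 3]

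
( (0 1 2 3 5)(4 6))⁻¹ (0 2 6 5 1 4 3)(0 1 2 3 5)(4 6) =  (0 2 6 5 1 3 4)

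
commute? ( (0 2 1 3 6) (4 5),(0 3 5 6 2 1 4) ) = no: (0 2 1 3 6) (4 5)*(0 3 5 6 2 1 4) = (0 1 5) (2 4 6 3),(0 3 5 6 2 1 4)*(0 2 1 3 6) (4 5) = (0 6 1 5) (2 3 4) 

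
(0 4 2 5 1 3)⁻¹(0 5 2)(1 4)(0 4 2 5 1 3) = (1 5 4)(2 3)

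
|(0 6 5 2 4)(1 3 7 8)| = 20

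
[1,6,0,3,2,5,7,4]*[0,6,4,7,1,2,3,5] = [6,3,0,7,4,2,5,1]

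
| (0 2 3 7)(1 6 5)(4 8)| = 12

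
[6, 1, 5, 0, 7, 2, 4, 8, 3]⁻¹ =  [3, 1, 5, 8, 6, 2, 0, 4, 7]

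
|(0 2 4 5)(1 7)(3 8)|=4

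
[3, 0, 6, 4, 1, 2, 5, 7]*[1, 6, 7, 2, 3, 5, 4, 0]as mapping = [0→2, 1→1, 2→4, 3→3, 4→6, 5→7, 6→5, 7→0]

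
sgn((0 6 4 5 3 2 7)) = 1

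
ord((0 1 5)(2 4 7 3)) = 12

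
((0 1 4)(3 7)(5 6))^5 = (0 4 1)(3 7)(5 6)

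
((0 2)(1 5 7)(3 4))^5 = (0 2)(1 7 5)(3 4)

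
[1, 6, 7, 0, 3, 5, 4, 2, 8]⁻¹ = [3, 0, 7, 4, 6, 5, 1, 2, 8]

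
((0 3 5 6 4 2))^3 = (0 6)(2 5)(3 4)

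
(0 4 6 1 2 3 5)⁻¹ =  (0 5 3 2 1 6 4)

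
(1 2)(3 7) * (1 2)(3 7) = ()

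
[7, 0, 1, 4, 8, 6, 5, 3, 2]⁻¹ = [1, 2, 8, 7, 3, 6, 5, 0, 4]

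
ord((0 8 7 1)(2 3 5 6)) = 4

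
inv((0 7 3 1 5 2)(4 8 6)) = (0 2 5 1 3 7)(4 6 8)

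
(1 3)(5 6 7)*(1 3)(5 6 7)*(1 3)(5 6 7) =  (1 3)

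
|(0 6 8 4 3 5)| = 6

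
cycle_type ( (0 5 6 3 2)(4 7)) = 2.5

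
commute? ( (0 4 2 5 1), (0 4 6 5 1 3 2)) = no: (0 4 2 5 1) * (0 4 6 5 1 3 2) = (0 6 5 3 2 1 4), (0 4 6 5 1 3 2) * (0 4 2 5 1) = (0 2 4 6 1 3 5)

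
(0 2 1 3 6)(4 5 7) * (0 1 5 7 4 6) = (0 2 5 4 7 6 1 3)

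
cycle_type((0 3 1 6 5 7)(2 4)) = 2.6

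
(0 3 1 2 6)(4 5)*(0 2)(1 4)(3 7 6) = (0 7 6 2 3 4 5 1)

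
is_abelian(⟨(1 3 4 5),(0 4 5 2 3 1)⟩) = no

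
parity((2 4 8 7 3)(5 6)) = odd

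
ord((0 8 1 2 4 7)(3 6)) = 6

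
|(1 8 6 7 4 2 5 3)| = 8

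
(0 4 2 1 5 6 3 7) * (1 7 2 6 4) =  (0 1 5 4 6 3 2 7)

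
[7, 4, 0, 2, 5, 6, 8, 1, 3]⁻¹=[2, 7, 3, 8, 1, 4, 5, 0, 6]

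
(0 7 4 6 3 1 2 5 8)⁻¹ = (0 8 5 2 1 3 6 4 7)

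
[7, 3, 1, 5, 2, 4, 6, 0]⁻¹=[7, 2, 4, 1, 5, 3, 6, 0]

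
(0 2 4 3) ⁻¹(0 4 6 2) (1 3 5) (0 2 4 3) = (0 5 1) (2 3 6 4) 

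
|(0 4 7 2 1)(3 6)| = 10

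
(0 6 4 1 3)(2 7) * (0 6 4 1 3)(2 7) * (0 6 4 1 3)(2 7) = (0 1 6 3 4)(2 7)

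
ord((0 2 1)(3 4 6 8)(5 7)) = 12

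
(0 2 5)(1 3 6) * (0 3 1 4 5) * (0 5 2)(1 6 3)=(1 6 4 2 5)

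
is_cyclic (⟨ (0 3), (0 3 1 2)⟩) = no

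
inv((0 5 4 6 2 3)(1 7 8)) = (0 3 2 6 4 5)(1 8 7)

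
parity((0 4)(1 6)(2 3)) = odd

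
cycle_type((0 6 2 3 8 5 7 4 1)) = 9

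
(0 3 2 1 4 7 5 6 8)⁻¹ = (0 8 6 5 7 4 1 2 3)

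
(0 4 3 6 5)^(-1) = (0 5 6 3 4)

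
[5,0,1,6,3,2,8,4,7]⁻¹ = [1,2,5,4,7,0,3,8,6]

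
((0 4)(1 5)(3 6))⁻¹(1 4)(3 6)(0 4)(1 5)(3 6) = (0 5)(3 6)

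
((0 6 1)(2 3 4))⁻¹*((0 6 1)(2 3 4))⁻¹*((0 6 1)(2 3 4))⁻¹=()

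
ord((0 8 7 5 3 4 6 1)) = 8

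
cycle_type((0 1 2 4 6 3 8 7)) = 8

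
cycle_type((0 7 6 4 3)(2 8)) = 2.5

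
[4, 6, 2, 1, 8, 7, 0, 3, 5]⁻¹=[6, 3, 2, 7, 0, 8, 1, 5, 4]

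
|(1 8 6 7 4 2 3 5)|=8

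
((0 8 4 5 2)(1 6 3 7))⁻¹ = (0 2 5 4 8)(1 7 3 6)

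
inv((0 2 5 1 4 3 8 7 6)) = (0 6 7 8 3 4 1 5 2)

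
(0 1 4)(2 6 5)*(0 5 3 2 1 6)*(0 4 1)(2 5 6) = (0 2 4 6 3 5)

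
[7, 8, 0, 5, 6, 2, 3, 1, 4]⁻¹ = [2, 7, 5, 6, 8, 3, 4, 0, 1]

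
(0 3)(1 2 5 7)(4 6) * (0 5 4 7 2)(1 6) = (0 3 5 2 4 1)(6 7)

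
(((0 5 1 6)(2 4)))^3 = (0 6 1 5)(2 4)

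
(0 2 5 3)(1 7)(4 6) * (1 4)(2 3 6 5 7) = (0 3)(1 2 7 4 5 6)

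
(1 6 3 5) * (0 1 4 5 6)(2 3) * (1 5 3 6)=(0 5 4 3 1)(2 6)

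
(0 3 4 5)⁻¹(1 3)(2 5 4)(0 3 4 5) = (0 5 2)(1 4)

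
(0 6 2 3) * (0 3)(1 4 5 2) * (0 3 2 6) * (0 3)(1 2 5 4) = (0 3 5 6 2)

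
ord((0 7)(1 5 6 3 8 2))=6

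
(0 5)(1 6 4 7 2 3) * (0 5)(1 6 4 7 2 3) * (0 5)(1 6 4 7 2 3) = (0 5)(1 7)(2 6)(3 4)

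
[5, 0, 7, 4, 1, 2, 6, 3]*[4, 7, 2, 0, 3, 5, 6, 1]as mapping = [0→5, 1→4, 2→1, 3→3, 4→7, 5→2, 6→6, 7→0]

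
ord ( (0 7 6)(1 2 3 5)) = 12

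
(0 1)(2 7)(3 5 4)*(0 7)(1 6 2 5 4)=(0 6 2)(1 7 5)(3 4)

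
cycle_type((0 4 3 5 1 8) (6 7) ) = 2.6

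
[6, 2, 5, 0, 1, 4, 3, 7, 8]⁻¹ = [3, 4, 1, 6, 5, 2, 0, 7, 8]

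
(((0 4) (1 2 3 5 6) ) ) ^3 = (0 4) (1 5 2 6 3) 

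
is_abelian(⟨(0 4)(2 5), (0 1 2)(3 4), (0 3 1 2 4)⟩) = no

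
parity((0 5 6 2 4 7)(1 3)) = even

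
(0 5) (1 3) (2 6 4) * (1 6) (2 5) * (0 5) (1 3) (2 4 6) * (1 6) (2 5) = (0 4) (1 6) (2 3 5) 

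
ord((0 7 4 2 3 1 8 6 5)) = 9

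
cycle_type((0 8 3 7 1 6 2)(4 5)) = 2.7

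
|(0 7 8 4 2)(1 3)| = 10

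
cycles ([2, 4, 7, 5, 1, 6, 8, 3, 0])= (0 2 7 3 5 6 8)(1 4)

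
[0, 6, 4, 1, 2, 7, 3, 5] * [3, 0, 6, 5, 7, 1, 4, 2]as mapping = [0→3, 1→4, 2→7, 3→0, 4→6, 5→2, 6→5, 7→1]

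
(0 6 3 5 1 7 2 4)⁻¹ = (0 4 2 7 1 5 3 6)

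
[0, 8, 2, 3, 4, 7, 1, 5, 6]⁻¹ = [0, 6, 2, 3, 4, 7, 8, 5, 1]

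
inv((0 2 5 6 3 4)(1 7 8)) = (0 4 3 6 5 2)(1 8 7)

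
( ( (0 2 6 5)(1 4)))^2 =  (0 6)(2 5)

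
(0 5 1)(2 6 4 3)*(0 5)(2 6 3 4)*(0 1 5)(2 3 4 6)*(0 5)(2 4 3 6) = (0 1 5)(2 3 4)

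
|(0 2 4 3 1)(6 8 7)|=15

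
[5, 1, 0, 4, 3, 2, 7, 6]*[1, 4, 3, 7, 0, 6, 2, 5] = [6, 4, 1, 0, 7, 3, 5, 2]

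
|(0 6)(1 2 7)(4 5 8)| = 6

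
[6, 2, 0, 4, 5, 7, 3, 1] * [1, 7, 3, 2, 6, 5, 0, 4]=[0, 3, 1, 6, 5, 4, 2, 7]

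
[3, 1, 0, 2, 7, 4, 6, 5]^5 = [2, 1, 3, 0, 5, 7, 6, 4]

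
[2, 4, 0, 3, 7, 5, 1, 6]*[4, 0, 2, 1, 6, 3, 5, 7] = [2, 6, 4, 1, 7, 3, 0, 5]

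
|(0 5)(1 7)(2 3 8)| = 6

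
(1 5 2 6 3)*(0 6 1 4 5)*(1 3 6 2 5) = (0 2 3 4 1)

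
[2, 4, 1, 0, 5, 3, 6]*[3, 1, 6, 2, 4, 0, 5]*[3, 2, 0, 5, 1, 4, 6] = [6, 1, 2, 5, 3, 0, 4]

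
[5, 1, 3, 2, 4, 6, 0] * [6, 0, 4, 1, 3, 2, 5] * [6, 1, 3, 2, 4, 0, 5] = [3, 6, 1, 4, 2, 0, 5]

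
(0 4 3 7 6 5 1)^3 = (0 7 1 3 5 4 6)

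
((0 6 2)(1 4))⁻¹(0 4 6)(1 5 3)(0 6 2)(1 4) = (1 2 6)(3 4 5)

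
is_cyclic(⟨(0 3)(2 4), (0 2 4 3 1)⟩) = no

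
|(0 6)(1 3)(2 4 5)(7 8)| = 6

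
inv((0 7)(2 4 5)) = (0 7)(2 5 4)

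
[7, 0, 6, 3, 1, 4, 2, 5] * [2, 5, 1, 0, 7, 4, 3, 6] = [6, 2, 3, 0, 5, 7, 1, 4]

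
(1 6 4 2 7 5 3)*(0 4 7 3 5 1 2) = (0 4)(1 6 7)(2 3)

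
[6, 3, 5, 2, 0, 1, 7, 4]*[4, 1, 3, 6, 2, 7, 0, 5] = [0, 6, 7, 3, 4, 1, 5, 2]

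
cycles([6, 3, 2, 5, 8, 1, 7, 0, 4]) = (0 6 7)(1 3 5)(4 8)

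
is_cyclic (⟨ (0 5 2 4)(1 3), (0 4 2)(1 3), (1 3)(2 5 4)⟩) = no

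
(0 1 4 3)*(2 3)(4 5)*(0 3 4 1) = (1 5)(2 4)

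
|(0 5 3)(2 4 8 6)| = 12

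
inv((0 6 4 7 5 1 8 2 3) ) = (0 3 2 8 1 5 7 4 6) 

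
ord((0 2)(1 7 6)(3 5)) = 6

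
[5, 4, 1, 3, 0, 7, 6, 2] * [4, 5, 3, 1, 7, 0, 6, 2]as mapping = [0→0, 1→7, 2→5, 3→1, 4→4, 5→2, 6→6, 7→3]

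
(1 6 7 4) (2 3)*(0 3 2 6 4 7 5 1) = (0 3 6 5 1 4) 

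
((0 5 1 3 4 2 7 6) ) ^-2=(0 7 4 1) (2 3 5 6) 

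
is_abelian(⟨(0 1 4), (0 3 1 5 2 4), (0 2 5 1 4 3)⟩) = no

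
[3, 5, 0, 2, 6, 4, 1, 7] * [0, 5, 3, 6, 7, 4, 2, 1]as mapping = [0→6, 1→4, 2→0, 3→3, 4→2, 5→7, 6→5, 7→1]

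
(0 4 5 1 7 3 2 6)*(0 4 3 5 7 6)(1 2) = (0 3 1 6 4 7 5 2)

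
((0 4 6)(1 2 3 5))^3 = (1 5 3 2)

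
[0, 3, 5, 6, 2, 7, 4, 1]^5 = [0, 5, 6, 7, 3, 4, 1, 2]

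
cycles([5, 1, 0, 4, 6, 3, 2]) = (0 5 3 4 6 2)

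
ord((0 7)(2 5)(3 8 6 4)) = 4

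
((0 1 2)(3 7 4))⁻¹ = (0 2 1)(3 4 7)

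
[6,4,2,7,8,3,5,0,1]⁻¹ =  [7,8,2,5,1,6,0,3,4]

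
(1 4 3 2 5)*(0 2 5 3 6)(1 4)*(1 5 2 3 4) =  (0 3 2 4 6)(1 5)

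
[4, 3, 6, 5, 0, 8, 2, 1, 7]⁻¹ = [4, 7, 6, 1, 0, 3, 2, 8, 5]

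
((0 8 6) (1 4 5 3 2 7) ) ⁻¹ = (0 6 8) (1 7 2 3 5 4) 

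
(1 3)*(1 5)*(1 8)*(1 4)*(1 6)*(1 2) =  (1 3 5 8 4 6 2)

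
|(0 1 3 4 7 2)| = 6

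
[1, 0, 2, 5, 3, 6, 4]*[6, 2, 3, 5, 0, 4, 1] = [2, 6, 3, 4, 5, 1, 0]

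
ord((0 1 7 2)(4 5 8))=12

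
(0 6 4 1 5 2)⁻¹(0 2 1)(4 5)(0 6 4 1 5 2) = (0 5 6)(1 2)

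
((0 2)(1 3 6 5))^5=(0 2)(1 3 6 5)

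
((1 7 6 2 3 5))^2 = (1 6 3)(2 5 7)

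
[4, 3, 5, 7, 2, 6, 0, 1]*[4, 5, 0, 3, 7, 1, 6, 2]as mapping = [0→7, 1→3, 2→1, 3→2, 4→0, 5→6, 6→4, 7→5]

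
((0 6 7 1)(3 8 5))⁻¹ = (0 1 7 6)(3 5 8)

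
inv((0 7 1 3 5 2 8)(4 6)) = (0 8 2 5 3 1 7)(4 6)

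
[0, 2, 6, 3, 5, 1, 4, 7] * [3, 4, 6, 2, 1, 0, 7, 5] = [3, 6, 7, 2, 0, 4, 1, 5]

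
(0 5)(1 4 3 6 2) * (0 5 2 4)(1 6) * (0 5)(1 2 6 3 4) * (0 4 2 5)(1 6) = (0 1)(2 3 5 4)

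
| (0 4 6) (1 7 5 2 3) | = 15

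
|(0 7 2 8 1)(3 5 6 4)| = 20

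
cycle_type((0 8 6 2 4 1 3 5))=8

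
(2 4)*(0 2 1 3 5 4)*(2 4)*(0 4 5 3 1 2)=(0 5)(2 4)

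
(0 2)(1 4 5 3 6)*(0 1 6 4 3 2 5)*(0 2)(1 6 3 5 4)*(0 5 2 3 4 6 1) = (0 6 4 3)(1 2)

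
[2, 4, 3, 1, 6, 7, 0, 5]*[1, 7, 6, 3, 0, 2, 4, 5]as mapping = [0→6, 1→0, 2→3, 3→7, 4→4, 5→5, 6→1, 7→2]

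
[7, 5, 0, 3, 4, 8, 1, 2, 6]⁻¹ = [2, 6, 7, 3, 4, 1, 8, 0, 5]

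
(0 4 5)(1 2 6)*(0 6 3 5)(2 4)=(0 2 3 5 6 1 4)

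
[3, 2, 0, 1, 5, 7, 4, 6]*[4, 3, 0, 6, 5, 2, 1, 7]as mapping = [0→6, 1→0, 2→4, 3→3, 4→2, 5→7, 6→5, 7→1]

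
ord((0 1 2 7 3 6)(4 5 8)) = 6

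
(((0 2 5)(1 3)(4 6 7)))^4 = (0 2 5)(4 6 7)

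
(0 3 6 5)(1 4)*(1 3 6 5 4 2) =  (0 6 4 3 5)(1 2)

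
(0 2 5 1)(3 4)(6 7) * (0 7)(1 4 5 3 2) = (0 1 7 6)(2 3 5 4)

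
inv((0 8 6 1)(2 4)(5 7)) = (0 1 6 8)(2 4)(5 7)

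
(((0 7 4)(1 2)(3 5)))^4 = (0 7 4)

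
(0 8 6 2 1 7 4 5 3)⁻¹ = (0 3 5 4 7 1 2 6 8)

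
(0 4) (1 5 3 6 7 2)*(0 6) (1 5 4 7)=(0 7 2 5 3) (1 4 6) 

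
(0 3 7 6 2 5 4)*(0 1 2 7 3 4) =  (0 4 1 2 5)(6 7)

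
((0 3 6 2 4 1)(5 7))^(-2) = (0 4 6)(1 2 3)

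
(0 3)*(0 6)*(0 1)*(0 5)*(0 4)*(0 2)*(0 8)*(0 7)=(0 3 6 1 5 4 2 8 7) 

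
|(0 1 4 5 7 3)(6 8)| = 6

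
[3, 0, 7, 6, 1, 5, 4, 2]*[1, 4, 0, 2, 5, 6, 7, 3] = [2, 1, 3, 7, 4, 6, 5, 0]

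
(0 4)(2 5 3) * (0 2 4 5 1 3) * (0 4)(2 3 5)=(0 2 1 5 4 3)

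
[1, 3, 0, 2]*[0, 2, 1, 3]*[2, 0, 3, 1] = [3, 1, 2, 0]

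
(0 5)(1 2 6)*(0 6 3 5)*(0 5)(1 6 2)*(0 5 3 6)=(0 3 5 2 6)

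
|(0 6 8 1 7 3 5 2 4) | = 9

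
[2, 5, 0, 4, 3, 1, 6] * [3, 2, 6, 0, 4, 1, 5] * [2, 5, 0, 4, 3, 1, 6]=[6, 5, 4, 3, 2, 0, 1]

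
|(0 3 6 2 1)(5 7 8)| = 15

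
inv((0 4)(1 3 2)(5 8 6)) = (0 4)(1 2 3)(5 6 8)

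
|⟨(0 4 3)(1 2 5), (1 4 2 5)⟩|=120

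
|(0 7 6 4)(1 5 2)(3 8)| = 12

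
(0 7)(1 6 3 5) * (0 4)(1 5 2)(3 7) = (0 3 2 1 6 7 4)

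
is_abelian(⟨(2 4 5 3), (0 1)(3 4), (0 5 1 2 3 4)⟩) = no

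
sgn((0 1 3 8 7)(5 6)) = -1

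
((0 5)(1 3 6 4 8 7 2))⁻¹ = (0 5)(1 2 7 8 4 6 3)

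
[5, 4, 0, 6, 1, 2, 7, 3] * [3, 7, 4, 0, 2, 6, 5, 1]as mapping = [0→6, 1→2, 2→3, 3→5, 4→7, 5→4, 6→1, 7→0]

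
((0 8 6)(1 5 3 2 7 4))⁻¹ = (0 6 8)(1 4 7 2 3 5)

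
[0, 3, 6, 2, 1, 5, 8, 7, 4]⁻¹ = [0, 4, 3, 1, 8, 5, 2, 7, 6]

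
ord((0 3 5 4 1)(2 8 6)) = 15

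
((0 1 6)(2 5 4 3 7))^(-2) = (0 1 6)(2 3 5 7 4)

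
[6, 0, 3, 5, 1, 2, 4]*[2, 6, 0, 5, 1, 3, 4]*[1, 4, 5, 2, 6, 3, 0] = [6, 5, 3, 2, 0, 1, 4]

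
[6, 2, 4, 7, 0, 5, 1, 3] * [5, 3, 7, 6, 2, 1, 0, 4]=[0, 7, 2, 4, 5, 1, 3, 6]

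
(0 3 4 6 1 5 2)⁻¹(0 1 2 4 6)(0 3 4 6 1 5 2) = (0 6 1 3 5)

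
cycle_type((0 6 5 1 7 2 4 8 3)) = 9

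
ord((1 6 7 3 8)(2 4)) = 10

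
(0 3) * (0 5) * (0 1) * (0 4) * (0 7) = (0 3 5 1 4 7)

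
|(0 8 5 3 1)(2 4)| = 10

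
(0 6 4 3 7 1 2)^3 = (0 3 2 4 1 6 7)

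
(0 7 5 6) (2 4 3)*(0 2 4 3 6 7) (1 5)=(1 5 7) (2 3 4 6) 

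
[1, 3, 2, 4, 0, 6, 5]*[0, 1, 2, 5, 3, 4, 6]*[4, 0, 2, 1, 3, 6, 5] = [0, 6, 2, 1, 4, 5, 3]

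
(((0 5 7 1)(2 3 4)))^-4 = (2 4 3)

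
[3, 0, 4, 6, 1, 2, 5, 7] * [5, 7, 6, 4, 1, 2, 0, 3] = [4, 5, 1, 0, 7, 6, 2, 3]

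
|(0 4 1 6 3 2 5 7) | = 8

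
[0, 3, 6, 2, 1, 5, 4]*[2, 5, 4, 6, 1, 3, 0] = [2, 6, 0, 4, 5, 3, 1]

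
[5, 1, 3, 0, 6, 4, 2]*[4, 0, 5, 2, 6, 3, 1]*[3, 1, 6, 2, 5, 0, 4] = [2, 3, 6, 5, 1, 4, 0]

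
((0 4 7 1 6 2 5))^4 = (0 6 4 2 7 5 1)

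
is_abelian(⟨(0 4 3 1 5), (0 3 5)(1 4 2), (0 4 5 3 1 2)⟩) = no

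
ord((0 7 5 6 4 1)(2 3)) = 6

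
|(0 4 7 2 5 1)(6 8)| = 6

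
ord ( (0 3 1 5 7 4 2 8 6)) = 9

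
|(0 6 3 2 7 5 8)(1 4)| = 14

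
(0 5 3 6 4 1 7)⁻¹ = (0 7 1 4 6 3 5)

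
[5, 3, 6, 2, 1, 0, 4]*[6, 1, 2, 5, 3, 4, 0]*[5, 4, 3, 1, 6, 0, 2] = [6, 0, 5, 3, 4, 2, 1]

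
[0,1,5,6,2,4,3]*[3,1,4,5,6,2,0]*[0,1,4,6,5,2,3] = [6,1,4,0,5,3,2]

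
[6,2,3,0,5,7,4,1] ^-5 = [5,0,6,4,1,2,7,3] 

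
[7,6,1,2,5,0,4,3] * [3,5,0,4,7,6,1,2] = [2,1,5,0,6,3,7,4] 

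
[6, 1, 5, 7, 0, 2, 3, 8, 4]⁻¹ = [4, 1, 5, 6, 8, 2, 0, 3, 7]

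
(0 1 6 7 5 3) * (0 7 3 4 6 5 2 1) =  (1 5 4 6 3 7 2)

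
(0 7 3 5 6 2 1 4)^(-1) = (0 4 1 2 6 5 3 7)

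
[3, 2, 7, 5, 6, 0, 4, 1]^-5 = [3, 2, 7, 5, 6, 0, 4, 1]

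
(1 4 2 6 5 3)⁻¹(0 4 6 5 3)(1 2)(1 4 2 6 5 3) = (0 2 5 3 1)(4 6)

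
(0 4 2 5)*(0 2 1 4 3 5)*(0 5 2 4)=(0 3 2 5 4 1)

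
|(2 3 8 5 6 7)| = 6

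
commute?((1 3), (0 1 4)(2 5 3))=no:(1 3) * (0 1 4)(2 5 3)=(0 1 2 5 3 4), (0 1 4)(2 5 3) * (1 3)=(0 3 2 5 1 4)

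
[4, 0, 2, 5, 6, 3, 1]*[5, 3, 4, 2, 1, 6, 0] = [1, 5, 4, 6, 0, 2, 3] 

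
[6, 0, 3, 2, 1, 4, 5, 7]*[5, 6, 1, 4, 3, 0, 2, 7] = [2, 5, 4, 1, 6, 3, 0, 7]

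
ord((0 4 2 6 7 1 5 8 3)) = 9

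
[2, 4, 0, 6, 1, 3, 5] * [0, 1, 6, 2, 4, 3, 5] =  [6, 4, 0, 5, 1, 2, 3]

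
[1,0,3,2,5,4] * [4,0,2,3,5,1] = [0,4,3,2,1,5]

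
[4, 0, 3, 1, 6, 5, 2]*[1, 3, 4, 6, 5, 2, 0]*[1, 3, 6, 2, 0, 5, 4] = [5, 3, 4, 2, 1, 6, 0]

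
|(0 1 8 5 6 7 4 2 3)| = 9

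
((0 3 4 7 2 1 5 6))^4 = (0 2)(1 3)(4 5)(6 7)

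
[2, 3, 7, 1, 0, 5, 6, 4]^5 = [2, 3, 7, 1, 0, 5, 6, 4]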